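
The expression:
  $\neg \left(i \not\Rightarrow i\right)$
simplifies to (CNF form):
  $\text{True}$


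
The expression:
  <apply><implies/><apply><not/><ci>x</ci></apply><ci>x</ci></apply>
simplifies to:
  <ci>x</ci>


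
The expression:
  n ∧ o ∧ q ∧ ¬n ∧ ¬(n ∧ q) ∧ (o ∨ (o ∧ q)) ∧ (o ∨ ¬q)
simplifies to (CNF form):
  False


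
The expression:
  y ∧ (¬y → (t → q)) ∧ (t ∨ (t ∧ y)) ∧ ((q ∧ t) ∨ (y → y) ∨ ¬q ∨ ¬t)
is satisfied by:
  {t: True, y: True}


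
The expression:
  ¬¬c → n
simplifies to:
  n ∨ ¬c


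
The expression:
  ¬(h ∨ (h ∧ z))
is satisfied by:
  {h: False}


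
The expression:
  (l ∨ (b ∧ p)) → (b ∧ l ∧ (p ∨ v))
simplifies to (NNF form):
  (¬b ∧ ¬l) ∨ (¬l ∧ ¬p) ∨ (b ∧ l ∧ p) ∨ (b ∧ v ∧ ¬p)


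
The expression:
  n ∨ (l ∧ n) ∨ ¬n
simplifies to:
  True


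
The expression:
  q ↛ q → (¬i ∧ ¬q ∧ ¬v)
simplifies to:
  True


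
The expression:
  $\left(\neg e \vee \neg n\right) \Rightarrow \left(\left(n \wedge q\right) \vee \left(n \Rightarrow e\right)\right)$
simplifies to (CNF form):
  $e \vee q \vee \neg n$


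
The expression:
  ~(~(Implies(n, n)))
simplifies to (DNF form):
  True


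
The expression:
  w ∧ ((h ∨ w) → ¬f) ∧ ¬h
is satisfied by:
  {w: True, h: False, f: False}


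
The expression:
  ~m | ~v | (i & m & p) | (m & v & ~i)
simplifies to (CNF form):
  p | ~i | ~m | ~v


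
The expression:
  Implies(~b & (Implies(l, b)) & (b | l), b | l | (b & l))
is always true.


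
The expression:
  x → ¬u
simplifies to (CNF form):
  ¬u ∨ ¬x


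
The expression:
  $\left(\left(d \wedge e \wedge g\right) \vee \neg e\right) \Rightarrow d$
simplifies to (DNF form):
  $d \vee e$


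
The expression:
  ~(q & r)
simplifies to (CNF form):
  ~q | ~r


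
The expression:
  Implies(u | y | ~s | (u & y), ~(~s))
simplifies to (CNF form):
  s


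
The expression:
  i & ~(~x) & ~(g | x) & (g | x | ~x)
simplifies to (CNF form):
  False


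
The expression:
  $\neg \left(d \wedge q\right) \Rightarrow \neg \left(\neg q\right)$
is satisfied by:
  {q: True}


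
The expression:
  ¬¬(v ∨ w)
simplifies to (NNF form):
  v ∨ w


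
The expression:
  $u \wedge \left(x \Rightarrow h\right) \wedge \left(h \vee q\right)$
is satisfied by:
  {u: True, h: True, q: True, x: False}
  {u: True, h: True, q: False, x: False}
  {u: True, x: True, h: True, q: True}
  {u: True, x: True, h: True, q: False}
  {u: True, q: True, h: False, x: False}


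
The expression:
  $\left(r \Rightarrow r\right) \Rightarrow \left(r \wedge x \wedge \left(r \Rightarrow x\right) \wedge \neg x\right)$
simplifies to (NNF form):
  $\text{False}$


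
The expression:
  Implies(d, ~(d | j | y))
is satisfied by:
  {d: False}


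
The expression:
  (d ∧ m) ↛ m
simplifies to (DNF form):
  False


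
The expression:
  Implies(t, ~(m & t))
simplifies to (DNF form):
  ~m | ~t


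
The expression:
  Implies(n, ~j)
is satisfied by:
  {n: False, j: False}
  {j: True, n: False}
  {n: True, j: False}


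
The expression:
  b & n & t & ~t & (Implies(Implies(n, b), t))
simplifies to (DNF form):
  False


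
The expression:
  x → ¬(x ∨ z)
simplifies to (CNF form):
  ¬x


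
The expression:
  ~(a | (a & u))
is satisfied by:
  {a: False}


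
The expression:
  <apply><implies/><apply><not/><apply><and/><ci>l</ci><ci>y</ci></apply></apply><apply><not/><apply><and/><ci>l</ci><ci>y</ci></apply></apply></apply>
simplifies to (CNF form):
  <true/>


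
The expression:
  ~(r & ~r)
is always true.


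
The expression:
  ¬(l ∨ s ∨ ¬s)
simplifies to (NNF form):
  False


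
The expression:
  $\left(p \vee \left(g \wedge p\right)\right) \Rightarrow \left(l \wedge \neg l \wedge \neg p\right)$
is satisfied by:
  {p: False}


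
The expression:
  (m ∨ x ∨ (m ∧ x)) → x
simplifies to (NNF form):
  x ∨ ¬m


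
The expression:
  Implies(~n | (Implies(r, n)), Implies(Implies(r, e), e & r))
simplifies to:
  r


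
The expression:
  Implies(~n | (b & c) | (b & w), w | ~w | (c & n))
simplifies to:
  True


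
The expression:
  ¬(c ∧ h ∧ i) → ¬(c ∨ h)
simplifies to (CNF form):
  (c ∨ ¬h) ∧ (h ∨ ¬c) ∧ (i ∨ ¬h)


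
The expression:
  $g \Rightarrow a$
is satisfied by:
  {a: True, g: False}
  {g: False, a: False}
  {g: True, a: True}


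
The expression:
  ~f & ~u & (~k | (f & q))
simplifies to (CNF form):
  ~f & ~k & ~u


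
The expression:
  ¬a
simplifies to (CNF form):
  ¬a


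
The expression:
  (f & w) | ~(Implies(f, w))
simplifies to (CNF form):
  f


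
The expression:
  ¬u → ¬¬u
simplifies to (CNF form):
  u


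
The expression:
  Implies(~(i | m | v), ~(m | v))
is always true.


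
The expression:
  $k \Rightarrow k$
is always true.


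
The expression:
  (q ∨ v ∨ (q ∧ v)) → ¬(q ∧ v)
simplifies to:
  ¬q ∨ ¬v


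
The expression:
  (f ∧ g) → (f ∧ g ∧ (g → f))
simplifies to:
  True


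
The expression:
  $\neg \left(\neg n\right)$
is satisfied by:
  {n: True}


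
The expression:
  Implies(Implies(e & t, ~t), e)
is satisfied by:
  {e: True}


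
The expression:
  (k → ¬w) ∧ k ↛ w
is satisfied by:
  {k: True, w: False}


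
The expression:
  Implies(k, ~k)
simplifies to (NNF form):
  ~k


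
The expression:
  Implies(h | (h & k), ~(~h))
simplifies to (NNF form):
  True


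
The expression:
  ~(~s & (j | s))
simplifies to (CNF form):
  s | ~j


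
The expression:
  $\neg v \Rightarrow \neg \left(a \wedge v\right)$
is always true.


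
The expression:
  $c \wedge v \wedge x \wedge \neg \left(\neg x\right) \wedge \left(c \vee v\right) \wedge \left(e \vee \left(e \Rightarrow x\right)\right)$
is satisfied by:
  {c: True, x: True, v: True}


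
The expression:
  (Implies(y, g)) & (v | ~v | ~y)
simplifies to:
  g | ~y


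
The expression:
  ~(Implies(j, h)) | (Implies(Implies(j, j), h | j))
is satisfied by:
  {h: True, j: True}
  {h: True, j: False}
  {j: True, h: False}


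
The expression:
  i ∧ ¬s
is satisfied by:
  {i: True, s: False}


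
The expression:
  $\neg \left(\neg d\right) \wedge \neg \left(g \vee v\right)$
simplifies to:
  $d \wedge \neg g \wedge \neg v$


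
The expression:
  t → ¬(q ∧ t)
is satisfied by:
  {t: False, q: False}
  {q: True, t: False}
  {t: True, q: False}


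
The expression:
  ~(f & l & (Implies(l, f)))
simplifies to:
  ~f | ~l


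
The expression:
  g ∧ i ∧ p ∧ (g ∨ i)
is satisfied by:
  {i: True, p: True, g: True}


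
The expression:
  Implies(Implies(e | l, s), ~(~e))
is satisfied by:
  {l: True, e: True, s: False}
  {e: True, s: False, l: False}
  {l: True, e: True, s: True}
  {e: True, s: True, l: False}
  {l: True, s: False, e: False}


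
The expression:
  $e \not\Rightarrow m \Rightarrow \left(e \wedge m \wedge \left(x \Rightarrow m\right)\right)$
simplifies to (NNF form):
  $m \vee \neg e$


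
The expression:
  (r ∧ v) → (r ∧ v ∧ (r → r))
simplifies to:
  True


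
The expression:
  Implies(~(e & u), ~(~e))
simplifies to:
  e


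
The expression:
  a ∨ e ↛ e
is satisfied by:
  {a: True}


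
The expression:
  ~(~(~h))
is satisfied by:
  {h: False}


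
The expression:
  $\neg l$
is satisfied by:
  {l: False}


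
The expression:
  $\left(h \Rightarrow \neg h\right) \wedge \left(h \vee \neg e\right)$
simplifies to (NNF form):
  $\neg e \wedge \neg h$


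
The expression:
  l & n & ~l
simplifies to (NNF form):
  False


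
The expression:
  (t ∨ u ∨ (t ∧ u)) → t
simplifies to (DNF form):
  t ∨ ¬u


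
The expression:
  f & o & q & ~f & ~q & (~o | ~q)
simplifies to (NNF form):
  False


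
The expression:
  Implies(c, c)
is always true.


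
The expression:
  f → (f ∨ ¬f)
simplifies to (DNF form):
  True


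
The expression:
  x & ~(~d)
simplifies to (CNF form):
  d & x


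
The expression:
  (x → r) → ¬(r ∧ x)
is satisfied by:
  {x: False, r: False}
  {r: True, x: False}
  {x: True, r: False}


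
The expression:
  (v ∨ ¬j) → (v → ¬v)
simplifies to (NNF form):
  ¬v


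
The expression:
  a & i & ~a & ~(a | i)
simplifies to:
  False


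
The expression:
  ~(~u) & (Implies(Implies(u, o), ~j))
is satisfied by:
  {u: True, o: False, j: False}
  {j: True, u: True, o: False}
  {o: True, u: True, j: False}


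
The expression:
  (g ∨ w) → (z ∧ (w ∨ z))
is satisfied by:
  {z: True, g: False, w: False}
  {z: True, w: True, g: False}
  {z: True, g: True, w: False}
  {z: True, w: True, g: True}
  {w: False, g: False, z: False}


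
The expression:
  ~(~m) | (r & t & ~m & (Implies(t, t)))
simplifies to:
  m | (r & t)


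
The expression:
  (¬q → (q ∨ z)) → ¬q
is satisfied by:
  {q: False}


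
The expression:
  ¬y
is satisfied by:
  {y: False}


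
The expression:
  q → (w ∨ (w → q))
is always true.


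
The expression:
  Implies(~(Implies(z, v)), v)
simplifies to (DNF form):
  v | ~z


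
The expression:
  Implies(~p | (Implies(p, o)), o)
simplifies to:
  o | p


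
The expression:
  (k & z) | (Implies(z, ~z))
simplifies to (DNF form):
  k | ~z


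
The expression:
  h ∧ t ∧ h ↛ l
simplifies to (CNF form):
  h ∧ t ∧ ¬l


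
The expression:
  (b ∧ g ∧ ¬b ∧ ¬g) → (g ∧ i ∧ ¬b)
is always true.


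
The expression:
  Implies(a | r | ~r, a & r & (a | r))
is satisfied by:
  {r: True, a: True}


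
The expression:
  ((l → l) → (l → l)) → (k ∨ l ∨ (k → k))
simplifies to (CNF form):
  True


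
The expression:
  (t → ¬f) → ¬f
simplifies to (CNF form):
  t ∨ ¬f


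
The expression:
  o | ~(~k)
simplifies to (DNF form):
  k | o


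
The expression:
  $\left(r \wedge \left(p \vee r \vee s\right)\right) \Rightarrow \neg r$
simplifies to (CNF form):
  $\neg r$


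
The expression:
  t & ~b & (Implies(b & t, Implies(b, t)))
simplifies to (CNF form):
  t & ~b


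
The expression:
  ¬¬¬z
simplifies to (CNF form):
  ¬z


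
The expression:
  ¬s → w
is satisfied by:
  {s: True, w: True}
  {s: True, w: False}
  {w: True, s: False}


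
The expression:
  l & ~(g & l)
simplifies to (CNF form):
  l & ~g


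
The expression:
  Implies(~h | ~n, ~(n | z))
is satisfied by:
  {h: True, z: False, n: False}
  {h: False, z: False, n: False}
  {n: True, h: True, z: False}
  {z: True, n: True, h: True}


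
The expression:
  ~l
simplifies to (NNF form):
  ~l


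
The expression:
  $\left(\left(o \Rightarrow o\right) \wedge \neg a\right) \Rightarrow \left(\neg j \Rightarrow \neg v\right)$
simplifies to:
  $a \vee j \vee \neg v$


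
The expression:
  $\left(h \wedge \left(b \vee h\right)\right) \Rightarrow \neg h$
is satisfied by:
  {h: False}


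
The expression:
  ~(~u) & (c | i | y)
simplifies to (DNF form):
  (c & u) | (i & u) | (u & y)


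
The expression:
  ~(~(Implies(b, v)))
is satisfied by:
  {v: True, b: False}
  {b: False, v: False}
  {b: True, v: True}


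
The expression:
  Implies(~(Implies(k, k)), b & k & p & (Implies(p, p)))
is always true.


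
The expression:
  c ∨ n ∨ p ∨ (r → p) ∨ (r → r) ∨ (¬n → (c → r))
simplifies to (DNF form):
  True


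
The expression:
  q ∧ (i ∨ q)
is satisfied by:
  {q: True}


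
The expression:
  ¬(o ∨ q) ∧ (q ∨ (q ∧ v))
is never true.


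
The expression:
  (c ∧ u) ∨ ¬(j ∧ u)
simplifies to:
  c ∨ ¬j ∨ ¬u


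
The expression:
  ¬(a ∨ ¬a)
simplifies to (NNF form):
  False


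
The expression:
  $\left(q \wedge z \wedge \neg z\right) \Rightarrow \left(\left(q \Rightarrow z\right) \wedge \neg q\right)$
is always true.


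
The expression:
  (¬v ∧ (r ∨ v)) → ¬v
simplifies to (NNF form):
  True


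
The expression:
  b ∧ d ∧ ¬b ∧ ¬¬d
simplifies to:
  False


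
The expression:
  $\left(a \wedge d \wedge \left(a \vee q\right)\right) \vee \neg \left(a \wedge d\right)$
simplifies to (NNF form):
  $\text{True}$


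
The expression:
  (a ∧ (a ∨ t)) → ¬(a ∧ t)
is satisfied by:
  {t: False, a: False}
  {a: True, t: False}
  {t: True, a: False}


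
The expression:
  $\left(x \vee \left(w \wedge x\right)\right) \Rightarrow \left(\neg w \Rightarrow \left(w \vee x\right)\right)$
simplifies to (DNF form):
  $\text{True}$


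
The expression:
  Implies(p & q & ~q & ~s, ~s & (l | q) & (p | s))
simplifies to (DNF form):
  True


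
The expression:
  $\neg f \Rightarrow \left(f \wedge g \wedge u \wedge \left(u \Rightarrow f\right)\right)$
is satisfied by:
  {f: True}


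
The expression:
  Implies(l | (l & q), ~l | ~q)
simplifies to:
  ~l | ~q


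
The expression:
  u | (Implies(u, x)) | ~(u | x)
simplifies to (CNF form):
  True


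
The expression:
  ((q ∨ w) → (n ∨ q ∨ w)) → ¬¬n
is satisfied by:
  {n: True}


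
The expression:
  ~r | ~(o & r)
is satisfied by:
  {o: False, r: False}
  {r: True, o: False}
  {o: True, r: False}


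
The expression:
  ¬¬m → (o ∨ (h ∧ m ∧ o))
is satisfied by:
  {o: True, m: False}
  {m: False, o: False}
  {m: True, o: True}


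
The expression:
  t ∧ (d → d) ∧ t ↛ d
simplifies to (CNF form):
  t ∧ ¬d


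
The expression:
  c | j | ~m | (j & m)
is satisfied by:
  {c: True, j: True, m: False}
  {c: True, j: False, m: False}
  {j: True, c: False, m: False}
  {c: False, j: False, m: False}
  {c: True, m: True, j: True}
  {c: True, m: True, j: False}
  {m: True, j: True, c: False}


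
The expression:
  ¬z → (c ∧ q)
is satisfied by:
  {q: True, z: True, c: True}
  {q: True, z: True, c: False}
  {z: True, c: True, q: False}
  {z: True, c: False, q: False}
  {q: True, c: True, z: False}


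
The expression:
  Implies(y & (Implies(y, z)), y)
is always true.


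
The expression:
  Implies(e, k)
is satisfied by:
  {k: True, e: False}
  {e: False, k: False}
  {e: True, k: True}


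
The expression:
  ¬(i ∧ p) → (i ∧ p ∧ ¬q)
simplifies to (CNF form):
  i ∧ p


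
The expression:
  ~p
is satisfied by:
  {p: False}


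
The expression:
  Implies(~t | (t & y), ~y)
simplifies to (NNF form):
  ~y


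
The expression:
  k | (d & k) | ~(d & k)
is always true.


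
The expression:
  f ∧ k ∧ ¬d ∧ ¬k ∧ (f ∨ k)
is never true.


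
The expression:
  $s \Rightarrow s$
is always true.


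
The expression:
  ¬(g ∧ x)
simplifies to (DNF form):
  ¬g ∨ ¬x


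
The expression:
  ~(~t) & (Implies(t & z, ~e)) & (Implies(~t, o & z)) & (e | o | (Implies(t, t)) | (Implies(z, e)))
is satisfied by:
  {t: True, e: False, z: False}
  {t: True, z: True, e: False}
  {t: True, e: True, z: False}


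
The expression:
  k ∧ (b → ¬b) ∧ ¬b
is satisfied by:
  {k: True, b: False}


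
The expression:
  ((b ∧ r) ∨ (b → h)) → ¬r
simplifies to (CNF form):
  ¬r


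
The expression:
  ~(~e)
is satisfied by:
  {e: True}


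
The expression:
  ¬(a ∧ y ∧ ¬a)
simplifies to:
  True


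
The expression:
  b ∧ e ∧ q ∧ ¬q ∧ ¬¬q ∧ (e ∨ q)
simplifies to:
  False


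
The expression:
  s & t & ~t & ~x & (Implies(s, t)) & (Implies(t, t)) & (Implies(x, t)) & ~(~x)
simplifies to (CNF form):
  False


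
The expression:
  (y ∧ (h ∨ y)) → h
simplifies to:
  h ∨ ¬y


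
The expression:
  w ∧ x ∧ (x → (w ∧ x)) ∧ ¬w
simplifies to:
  False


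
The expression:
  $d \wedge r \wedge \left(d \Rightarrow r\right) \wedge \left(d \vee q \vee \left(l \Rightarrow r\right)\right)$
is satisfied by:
  {r: True, d: True}


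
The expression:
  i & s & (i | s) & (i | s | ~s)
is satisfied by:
  {i: True, s: True}


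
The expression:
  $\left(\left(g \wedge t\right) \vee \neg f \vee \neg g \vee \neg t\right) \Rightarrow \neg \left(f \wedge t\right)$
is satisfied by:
  {t: False, f: False}
  {f: True, t: False}
  {t: True, f: False}


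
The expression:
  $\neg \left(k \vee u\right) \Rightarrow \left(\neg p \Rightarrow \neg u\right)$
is always true.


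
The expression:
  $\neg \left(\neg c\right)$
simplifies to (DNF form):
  $c$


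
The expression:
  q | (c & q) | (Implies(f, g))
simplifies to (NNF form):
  g | q | ~f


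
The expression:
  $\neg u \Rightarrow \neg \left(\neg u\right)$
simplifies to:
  $u$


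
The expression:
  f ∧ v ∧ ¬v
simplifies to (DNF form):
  False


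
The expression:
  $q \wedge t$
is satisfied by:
  {t: True, q: True}


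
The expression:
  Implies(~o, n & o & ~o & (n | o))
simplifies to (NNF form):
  o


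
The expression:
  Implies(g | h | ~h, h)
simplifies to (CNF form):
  h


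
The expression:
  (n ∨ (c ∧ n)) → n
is always true.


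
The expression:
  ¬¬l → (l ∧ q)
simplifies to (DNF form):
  q ∨ ¬l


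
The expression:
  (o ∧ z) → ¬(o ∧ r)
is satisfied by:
  {o: False, z: False, r: False}
  {r: True, o: False, z: False}
  {z: True, o: False, r: False}
  {r: True, z: True, o: False}
  {o: True, r: False, z: False}
  {r: True, o: True, z: False}
  {z: True, o: True, r: False}


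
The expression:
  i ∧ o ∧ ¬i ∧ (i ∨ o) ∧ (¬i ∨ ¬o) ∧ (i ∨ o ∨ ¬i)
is never true.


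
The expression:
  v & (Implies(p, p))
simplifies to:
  v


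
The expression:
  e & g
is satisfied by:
  {e: True, g: True}


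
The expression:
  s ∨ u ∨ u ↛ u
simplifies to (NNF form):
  s ∨ u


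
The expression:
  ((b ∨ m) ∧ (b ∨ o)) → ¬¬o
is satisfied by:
  {o: True, b: False}
  {b: False, o: False}
  {b: True, o: True}


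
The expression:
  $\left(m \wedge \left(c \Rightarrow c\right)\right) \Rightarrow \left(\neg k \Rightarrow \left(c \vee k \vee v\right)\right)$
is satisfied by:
  {c: True, k: True, v: True, m: False}
  {c: True, k: True, m: False, v: False}
  {c: True, v: True, m: False, k: False}
  {c: True, m: False, v: False, k: False}
  {k: True, v: True, m: False, c: False}
  {k: True, m: False, v: False, c: False}
  {v: True, k: False, m: False, c: False}
  {k: False, m: False, v: False, c: False}
  {k: True, c: True, m: True, v: True}
  {k: True, c: True, m: True, v: False}
  {c: True, m: True, v: True, k: False}
  {c: True, m: True, k: False, v: False}
  {v: True, m: True, k: True, c: False}
  {m: True, k: True, c: False, v: False}
  {m: True, v: True, c: False, k: False}


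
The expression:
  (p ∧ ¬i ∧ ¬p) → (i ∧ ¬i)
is always true.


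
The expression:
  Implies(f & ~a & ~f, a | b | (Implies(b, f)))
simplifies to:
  True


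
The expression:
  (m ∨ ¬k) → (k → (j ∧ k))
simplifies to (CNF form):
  j ∨ ¬k ∨ ¬m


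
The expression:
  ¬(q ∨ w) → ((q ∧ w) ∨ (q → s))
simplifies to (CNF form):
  True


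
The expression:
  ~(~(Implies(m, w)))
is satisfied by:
  {w: True, m: False}
  {m: False, w: False}
  {m: True, w: True}


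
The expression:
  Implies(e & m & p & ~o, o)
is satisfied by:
  {o: True, p: False, m: False, e: False}
  {o: False, p: False, m: False, e: False}
  {e: True, o: True, p: False, m: False}
  {e: True, o: False, p: False, m: False}
  {o: True, m: True, e: False, p: False}
  {m: True, e: False, p: False, o: False}
  {e: True, m: True, o: True, p: False}
  {e: True, m: True, o: False, p: False}
  {o: True, p: True, e: False, m: False}
  {p: True, e: False, m: False, o: False}
  {o: True, e: True, p: True, m: False}
  {e: True, p: True, o: False, m: False}
  {o: True, m: True, p: True, e: False}
  {m: True, p: True, e: False, o: False}
  {e: True, m: True, p: True, o: True}


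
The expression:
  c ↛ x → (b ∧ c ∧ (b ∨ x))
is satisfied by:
  {b: True, x: True, c: False}
  {b: True, x: False, c: False}
  {x: True, b: False, c: False}
  {b: False, x: False, c: False}
  {b: True, c: True, x: True}
  {b: True, c: True, x: False}
  {c: True, x: True, b: False}


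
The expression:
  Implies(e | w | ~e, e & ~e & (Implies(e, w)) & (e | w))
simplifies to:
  False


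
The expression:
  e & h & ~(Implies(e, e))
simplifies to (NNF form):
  False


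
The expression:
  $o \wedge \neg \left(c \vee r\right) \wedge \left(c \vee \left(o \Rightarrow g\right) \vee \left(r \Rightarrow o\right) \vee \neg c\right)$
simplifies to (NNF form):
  $o \wedge \neg c \wedge \neg r$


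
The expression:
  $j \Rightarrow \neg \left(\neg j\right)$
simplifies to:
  $\text{True}$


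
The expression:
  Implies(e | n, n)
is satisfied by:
  {n: True, e: False}
  {e: False, n: False}
  {e: True, n: True}


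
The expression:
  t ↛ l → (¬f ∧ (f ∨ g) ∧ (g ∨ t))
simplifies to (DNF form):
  l ∨ (g ∧ ¬f) ∨ ¬t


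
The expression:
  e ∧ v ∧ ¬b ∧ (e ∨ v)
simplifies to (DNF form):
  e ∧ v ∧ ¬b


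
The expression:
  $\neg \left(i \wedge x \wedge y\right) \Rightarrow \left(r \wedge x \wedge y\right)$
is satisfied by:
  {r: True, i: True, x: True, y: True}
  {r: True, x: True, y: True, i: False}
  {i: True, x: True, y: True, r: False}


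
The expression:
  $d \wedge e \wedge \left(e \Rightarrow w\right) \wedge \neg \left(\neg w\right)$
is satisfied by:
  {e: True, w: True, d: True}


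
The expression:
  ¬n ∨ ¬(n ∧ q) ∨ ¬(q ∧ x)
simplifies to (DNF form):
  ¬n ∨ ¬q ∨ ¬x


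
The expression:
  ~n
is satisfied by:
  {n: False}


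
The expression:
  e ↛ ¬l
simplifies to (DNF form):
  e ∧ l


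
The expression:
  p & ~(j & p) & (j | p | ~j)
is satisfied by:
  {p: True, j: False}


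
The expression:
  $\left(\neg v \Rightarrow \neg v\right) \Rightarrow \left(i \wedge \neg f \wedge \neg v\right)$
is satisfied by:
  {i: True, v: False, f: False}


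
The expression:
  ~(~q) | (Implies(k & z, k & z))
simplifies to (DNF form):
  True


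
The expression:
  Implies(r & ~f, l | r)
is always true.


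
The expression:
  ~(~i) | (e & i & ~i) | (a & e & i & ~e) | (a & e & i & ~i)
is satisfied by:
  {i: True}


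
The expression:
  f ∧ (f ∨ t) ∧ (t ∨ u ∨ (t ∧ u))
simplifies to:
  f ∧ (t ∨ u)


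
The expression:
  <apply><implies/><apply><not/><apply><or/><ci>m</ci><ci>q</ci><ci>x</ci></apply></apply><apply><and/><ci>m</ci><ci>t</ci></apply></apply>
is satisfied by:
  {x: True, q: True, m: True}
  {x: True, q: True, m: False}
  {x: True, m: True, q: False}
  {x: True, m: False, q: False}
  {q: True, m: True, x: False}
  {q: True, m: False, x: False}
  {m: True, q: False, x: False}


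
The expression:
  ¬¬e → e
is always true.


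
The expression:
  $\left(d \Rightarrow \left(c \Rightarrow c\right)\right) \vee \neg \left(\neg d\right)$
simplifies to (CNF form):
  $\text{True}$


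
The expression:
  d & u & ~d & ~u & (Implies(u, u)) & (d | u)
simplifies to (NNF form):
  False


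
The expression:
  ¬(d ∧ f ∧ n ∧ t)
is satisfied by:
  {t: False, d: False, n: False, f: False}
  {f: True, t: False, d: False, n: False}
  {n: True, t: False, d: False, f: False}
  {f: True, n: True, t: False, d: False}
  {d: True, f: False, t: False, n: False}
  {f: True, d: True, t: False, n: False}
  {n: True, d: True, f: False, t: False}
  {f: True, n: True, d: True, t: False}
  {t: True, n: False, d: False, f: False}
  {f: True, t: True, n: False, d: False}
  {n: True, t: True, f: False, d: False}
  {f: True, n: True, t: True, d: False}
  {d: True, t: True, n: False, f: False}
  {f: True, d: True, t: True, n: False}
  {n: True, d: True, t: True, f: False}


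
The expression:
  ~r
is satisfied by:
  {r: False}


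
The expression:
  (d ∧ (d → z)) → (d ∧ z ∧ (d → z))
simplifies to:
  True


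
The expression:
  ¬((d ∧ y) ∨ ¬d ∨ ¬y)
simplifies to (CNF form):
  False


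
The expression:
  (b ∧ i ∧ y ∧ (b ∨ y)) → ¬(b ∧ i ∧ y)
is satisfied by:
  {y: False, i: False, b: False}
  {b: True, y: False, i: False}
  {i: True, y: False, b: False}
  {b: True, i: True, y: False}
  {y: True, b: False, i: False}
  {b: True, y: True, i: False}
  {i: True, y: True, b: False}


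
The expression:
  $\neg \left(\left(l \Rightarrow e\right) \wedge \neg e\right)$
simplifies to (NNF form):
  $e \vee l$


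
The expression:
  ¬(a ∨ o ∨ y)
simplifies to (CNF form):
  ¬a ∧ ¬o ∧ ¬y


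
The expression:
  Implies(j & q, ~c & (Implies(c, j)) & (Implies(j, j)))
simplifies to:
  ~c | ~j | ~q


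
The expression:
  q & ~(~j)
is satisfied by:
  {j: True, q: True}


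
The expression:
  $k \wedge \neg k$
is never true.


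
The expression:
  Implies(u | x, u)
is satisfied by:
  {u: True, x: False}
  {x: False, u: False}
  {x: True, u: True}


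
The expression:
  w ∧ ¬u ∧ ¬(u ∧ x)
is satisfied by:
  {w: True, u: False}


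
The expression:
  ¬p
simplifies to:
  ¬p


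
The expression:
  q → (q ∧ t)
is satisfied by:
  {t: True, q: False}
  {q: False, t: False}
  {q: True, t: True}


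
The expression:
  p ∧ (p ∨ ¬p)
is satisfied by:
  {p: True}


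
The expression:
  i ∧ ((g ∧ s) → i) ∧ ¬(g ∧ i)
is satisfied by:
  {i: True, g: False}


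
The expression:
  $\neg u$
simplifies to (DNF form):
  $\neg u$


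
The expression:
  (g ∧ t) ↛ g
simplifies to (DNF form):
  False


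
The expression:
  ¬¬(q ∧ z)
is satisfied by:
  {z: True, q: True}


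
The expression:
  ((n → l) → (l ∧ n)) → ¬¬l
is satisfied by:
  {l: True, n: False}
  {n: False, l: False}
  {n: True, l: True}


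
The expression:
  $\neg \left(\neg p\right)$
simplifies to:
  $p$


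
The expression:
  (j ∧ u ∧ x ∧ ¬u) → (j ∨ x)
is always true.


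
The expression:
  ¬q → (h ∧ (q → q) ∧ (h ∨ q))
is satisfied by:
  {q: True, h: True}
  {q: True, h: False}
  {h: True, q: False}


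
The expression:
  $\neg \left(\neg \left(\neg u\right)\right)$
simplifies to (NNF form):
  $\neg u$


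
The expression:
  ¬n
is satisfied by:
  {n: False}


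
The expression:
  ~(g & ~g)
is always true.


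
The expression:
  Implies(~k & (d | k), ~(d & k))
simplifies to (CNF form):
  True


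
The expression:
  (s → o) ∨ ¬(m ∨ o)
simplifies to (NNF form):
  o ∨ ¬m ∨ ¬s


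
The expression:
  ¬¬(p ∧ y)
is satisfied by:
  {p: True, y: True}


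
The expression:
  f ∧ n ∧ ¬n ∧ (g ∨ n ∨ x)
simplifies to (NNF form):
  False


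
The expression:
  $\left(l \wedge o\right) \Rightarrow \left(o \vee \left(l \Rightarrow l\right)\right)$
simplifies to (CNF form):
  $\text{True}$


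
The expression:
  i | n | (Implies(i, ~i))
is always true.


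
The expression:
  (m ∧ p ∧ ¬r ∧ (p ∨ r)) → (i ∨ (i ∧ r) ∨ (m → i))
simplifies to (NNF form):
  i ∨ r ∨ ¬m ∨ ¬p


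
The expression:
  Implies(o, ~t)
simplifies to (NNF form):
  ~o | ~t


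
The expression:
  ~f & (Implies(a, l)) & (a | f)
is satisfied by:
  {a: True, l: True, f: False}


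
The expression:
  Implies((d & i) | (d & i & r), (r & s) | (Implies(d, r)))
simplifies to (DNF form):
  r | ~d | ~i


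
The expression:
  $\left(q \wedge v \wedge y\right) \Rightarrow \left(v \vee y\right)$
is always true.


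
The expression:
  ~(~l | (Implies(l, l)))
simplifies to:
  False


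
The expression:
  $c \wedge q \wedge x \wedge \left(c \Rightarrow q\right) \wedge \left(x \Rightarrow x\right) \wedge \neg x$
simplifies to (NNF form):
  $\text{False}$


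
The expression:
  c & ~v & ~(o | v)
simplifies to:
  c & ~o & ~v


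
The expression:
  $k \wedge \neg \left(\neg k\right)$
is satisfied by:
  {k: True}


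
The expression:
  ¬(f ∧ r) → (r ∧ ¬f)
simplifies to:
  r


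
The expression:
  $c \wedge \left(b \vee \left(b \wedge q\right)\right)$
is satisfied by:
  {c: True, b: True}


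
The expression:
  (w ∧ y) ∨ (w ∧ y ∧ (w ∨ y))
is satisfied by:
  {w: True, y: True}


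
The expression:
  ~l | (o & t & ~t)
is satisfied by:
  {l: False}


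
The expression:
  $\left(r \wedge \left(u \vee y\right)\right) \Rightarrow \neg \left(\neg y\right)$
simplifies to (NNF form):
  $y \vee \neg r \vee \neg u$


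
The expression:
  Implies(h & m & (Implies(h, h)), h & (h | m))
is always true.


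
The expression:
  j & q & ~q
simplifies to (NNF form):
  False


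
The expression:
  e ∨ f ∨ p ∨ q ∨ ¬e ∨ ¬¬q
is always true.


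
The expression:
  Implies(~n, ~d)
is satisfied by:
  {n: True, d: False}
  {d: False, n: False}
  {d: True, n: True}


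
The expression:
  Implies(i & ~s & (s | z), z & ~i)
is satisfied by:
  {s: True, z: False, i: False}
  {s: False, z: False, i: False}
  {i: True, s: True, z: False}
  {i: True, s: False, z: False}
  {z: True, s: True, i: False}
  {z: True, s: False, i: False}
  {z: True, i: True, s: True}


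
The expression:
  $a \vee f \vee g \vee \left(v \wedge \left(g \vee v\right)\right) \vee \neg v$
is always true.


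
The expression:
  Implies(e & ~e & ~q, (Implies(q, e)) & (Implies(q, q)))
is always true.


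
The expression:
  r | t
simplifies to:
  r | t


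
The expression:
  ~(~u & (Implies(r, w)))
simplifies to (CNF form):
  (r | u) & (u | ~w)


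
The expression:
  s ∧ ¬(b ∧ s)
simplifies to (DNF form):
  s ∧ ¬b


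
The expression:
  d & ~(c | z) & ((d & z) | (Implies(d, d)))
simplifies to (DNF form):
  d & ~c & ~z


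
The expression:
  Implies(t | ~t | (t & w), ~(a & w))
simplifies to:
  ~a | ~w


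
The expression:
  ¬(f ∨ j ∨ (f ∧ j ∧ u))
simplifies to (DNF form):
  ¬f ∧ ¬j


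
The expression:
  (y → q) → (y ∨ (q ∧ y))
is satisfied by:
  {y: True}


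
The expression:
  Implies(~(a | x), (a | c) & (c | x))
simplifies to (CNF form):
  a | c | x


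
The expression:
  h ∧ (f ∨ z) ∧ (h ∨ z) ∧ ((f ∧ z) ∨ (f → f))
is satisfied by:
  {h: True, z: True, f: True}
  {h: True, z: True, f: False}
  {h: True, f: True, z: False}


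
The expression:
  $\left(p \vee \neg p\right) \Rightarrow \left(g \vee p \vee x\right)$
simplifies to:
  $g \vee p \vee x$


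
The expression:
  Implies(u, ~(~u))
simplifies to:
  True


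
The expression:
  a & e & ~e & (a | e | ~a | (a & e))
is never true.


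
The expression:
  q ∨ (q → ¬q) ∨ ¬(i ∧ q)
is always true.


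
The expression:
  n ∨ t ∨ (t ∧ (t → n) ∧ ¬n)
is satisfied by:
  {n: True, t: True}
  {n: True, t: False}
  {t: True, n: False}


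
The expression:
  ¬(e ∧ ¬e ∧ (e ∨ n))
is always true.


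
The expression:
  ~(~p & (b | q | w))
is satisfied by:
  {p: True, w: False, q: False, b: False}
  {b: True, p: True, w: False, q: False}
  {p: True, q: True, w: False, b: False}
  {b: True, p: True, q: True, w: False}
  {p: True, w: True, q: False, b: False}
  {p: True, b: True, w: True, q: False}
  {p: True, q: True, w: True, b: False}
  {b: True, p: True, q: True, w: True}
  {b: False, w: False, q: False, p: False}


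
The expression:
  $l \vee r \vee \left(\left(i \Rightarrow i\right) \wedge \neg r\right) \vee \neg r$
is always true.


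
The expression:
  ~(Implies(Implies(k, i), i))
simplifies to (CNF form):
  ~i & ~k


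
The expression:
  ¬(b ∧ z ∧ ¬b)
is always true.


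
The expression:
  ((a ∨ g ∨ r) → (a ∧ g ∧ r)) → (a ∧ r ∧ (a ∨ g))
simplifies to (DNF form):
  a ∨ g ∨ r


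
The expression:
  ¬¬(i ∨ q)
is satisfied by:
  {i: True, q: True}
  {i: True, q: False}
  {q: True, i: False}


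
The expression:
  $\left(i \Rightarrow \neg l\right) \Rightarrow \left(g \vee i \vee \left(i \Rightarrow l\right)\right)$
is always true.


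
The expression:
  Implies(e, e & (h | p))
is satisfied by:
  {h: True, p: True, e: False}
  {h: True, e: False, p: False}
  {p: True, e: False, h: False}
  {p: False, e: False, h: False}
  {h: True, p: True, e: True}
  {h: True, e: True, p: False}
  {p: True, e: True, h: False}


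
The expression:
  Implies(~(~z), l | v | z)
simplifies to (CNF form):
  True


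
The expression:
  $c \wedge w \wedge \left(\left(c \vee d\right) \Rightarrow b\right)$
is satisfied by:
  {c: True, w: True, b: True}


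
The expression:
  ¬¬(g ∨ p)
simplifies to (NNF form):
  g ∨ p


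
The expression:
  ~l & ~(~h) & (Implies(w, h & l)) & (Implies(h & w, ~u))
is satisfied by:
  {h: True, w: False, l: False}


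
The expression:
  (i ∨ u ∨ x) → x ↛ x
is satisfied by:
  {x: False, u: False, i: False}


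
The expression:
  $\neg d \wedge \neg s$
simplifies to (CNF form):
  $\neg d \wedge \neg s$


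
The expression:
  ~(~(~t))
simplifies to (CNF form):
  ~t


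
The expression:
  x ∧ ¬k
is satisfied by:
  {x: True, k: False}


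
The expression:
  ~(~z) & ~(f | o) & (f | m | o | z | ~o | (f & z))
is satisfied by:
  {z: True, o: False, f: False}


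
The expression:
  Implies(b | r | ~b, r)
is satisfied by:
  {r: True}


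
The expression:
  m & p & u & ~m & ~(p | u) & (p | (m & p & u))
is never true.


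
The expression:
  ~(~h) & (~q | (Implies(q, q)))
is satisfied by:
  {h: True}


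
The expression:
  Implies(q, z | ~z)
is always true.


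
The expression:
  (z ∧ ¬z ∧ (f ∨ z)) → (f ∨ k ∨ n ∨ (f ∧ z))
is always true.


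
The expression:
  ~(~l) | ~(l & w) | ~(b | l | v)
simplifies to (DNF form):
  True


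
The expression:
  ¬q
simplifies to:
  ¬q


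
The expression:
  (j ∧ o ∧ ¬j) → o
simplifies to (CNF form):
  True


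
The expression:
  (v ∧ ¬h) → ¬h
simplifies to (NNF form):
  True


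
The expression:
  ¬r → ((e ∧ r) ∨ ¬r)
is always true.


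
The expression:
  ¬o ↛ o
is always true.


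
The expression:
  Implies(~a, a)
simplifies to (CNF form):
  a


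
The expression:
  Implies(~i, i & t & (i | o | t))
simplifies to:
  i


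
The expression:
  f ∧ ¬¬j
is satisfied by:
  {j: True, f: True}


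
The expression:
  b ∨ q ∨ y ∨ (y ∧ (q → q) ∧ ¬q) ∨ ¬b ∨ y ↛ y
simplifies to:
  True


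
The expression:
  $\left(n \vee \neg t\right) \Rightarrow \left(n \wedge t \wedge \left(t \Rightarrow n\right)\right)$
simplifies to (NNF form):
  $t$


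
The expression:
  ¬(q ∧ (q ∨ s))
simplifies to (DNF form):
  ¬q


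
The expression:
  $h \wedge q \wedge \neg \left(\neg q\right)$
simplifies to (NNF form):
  $h \wedge q$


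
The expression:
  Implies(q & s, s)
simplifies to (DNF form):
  True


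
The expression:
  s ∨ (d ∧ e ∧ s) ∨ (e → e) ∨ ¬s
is always true.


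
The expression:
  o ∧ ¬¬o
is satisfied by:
  {o: True}


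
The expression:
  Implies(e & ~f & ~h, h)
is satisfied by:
  {h: True, f: True, e: False}
  {h: True, f: False, e: False}
  {f: True, h: False, e: False}
  {h: False, f: False, e: False}
  {h: True, e: True, f: True}
  {h: True, e: True, f: False}
  {e: True, f: True, h: False}


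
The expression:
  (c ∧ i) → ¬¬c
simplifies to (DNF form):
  True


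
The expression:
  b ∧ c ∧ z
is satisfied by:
  {c: True, z: True, b: True}


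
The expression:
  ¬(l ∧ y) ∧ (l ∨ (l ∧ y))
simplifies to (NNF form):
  l ∧ ¬y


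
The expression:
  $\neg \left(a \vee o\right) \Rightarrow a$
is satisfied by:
  {a: True, o: True}
  {a: True, o: False}
  {o: True, a: False}


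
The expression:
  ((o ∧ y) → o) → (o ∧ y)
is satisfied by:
  {o: True, y: True}


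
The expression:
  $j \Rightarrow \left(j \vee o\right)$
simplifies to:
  $\text{True}$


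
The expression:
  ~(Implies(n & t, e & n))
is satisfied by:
  {t: True, n: True, e: False}


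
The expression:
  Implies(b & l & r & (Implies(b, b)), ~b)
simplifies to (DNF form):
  ~b | ~l | ~r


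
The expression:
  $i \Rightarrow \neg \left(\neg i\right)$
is always true.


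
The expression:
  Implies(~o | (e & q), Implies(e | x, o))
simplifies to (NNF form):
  o | (~e & ~x)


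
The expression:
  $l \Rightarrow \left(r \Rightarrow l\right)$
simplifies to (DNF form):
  $\text{True}$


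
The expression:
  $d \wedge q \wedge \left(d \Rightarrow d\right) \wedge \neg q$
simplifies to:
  $\text{False}$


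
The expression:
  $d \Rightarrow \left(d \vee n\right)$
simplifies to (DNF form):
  $\text{True}$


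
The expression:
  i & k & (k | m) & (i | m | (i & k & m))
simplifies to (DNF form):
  i & k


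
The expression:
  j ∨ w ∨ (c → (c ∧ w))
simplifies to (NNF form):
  j ∨ w ∨ ¬c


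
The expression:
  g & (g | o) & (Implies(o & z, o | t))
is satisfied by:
  {g: True}


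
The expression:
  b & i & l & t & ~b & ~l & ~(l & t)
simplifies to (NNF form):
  False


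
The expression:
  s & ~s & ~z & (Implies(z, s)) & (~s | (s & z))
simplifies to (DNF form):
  False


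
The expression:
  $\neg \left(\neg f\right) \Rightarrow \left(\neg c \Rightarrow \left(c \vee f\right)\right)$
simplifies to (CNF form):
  $\text{True}$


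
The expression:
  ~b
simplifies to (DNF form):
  ~b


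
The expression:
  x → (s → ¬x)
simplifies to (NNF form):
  ¬s ∨ ¬x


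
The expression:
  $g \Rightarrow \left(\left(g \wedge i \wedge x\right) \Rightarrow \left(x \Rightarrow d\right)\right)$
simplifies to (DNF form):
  $d \vee \neg g \vee \neg i \vee \neg x$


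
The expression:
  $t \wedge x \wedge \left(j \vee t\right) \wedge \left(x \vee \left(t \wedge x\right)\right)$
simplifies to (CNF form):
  $t \wedge x$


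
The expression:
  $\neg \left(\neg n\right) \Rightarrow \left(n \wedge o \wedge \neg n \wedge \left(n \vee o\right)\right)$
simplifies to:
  $\neg n$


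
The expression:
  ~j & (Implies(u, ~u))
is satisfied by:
  {u: False, j: False}


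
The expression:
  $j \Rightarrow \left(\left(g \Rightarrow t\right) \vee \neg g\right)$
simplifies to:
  $t \vee \neg g \vee \neg j$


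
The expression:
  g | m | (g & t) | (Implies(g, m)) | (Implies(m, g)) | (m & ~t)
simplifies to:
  True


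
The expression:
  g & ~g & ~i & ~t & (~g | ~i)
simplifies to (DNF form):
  False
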